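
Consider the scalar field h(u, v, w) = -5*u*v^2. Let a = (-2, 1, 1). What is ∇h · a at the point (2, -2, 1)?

∂h/∂u = -5*v^2
∂h/∂v = -10*u*v
∂h/∂w = 0
∇h at (2, -2, 1) = (-20, 40, 0)
∇h · a = (-20)(-2) + (40)(1) + (0)(1) = 80

80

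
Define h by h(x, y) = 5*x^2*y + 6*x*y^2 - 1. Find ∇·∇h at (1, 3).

42

∂²h/∂x² = 10*y
∂²h/∂y² = 12*x
∇²h = 12*x + 10*y
At (1, 3): 42.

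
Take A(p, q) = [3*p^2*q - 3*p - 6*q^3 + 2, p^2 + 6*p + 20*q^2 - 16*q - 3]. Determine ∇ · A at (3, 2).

97

∂A₁/∂p = 6*p*q - 3
∂A₂/∂q = 40*q - 16
∇·A = 6*p*q + 40*q - 19
At (3, 2): 97.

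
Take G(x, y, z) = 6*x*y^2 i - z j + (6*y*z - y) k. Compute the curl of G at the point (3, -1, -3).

(∇×G)₁ = ∂G₃/∂y − ∂G₂/∂z = 6*z
(∇×G)₂ = ∂G₁/∂z − ∂G₃/∂x = 0
(∇×G)₃ = ∂G₂/∂x − ∂G₁/∂y = -12*x*y
∇×G = (6*z, 0, -12*x*y)
At (3, -1, -3): (-18, 0, 36).

(-18, 0, 36)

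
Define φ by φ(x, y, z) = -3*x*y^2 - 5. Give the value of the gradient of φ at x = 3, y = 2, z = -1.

(-12, -36, 0)

∂φ/∂x = -3*y^2
∂φ/∂y = -6*x*y
∂φ/∂z = 0
∇φ = (-3*y^2, -6*x*y, 0)
At (3, 2, -1): (-12, -36, 0).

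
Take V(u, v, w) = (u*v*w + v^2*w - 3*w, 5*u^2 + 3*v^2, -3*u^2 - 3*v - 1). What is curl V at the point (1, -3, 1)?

(-3, 9, 15)

(∇×V)₁ = ∂V₃/∂v − ∂V₂/∂w = -3
(∇×V)₂ = ∂V₁/∂w − ∂V₃/∂u = u*v + 6*u + v^2 - 3
(∇×V)₃ = ∂V₂/∂u − ∂V₁/∂v = -u*w + 10*u - 2*v*w
∇×V = (-3, u*v + 6*u + v^2 - 3, -u*w + 10*u - 2*v*w)
At (1, -3, 1): (-3, 9, 15).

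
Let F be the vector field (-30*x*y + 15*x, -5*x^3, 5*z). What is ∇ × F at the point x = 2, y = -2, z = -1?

(∇×F)₁ = ∂F₃/∂y − ∂F₂/∂z = 0
(∇×F)₂ = ∂F₁/∂z − ∂F₃/∂x = 0
(∇×F)₃ = ∂F₂/∂x − ∂F₁/∂y = -15*x^2 + 30*x
∇×F = (0, 0, -15*x^2 + 30*x)
At (2, -2, -1): (0, 0, 0).

(0, 0, 0)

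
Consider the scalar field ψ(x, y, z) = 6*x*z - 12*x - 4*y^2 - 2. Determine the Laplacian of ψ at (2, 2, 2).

-8

∂²ψ/∂x² = 0
∂²ψ/∂y² = -8
∂²ψ/∂z² = 0
∇²ψ = -8
At (2, 2, 2): -8.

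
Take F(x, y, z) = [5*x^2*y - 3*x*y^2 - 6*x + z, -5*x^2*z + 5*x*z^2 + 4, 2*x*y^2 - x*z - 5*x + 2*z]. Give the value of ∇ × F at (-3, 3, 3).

(∇×F)₁ = ∂F₃/∂y − ∂F₂/∂z = 5*x^2 + 4*x*y - 10*x*z
(∇×F)₂ = ∂F₁/∂z − ∂F₃/∂x = -2*y^2 + z + 6
(∇×F)₃ = ∂F₂/∂x − ∂F₁/∂y = -5*x^2 + 6*x*y - 10*x*z + 5*z^2
∇×F = (5*x^2 + 4*x*y - 10*x*z, -2*y^2 + z + 6, -5*x^2 + 6*x*y - 10*x*z + 5*z^2)
At (-3, 3, 3): (99, -9, 36).

(99, -9, 36)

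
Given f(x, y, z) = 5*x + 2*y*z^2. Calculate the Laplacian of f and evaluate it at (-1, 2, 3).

8

∂²f/∂x² = 0
∂²f/∂y² = 0
∂²f/∂z² = 4*y
∇²f = 4*y
At (-1, 2, 3): 8.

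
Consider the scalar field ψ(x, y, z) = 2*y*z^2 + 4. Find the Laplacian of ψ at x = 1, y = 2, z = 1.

∂²ψ/∂x² = 0
∂²ψ/∂y² = 0
∂²ψ/∂z² = 4*y
∇²ψ = 4*y
At (1, 2, 1): 8.

8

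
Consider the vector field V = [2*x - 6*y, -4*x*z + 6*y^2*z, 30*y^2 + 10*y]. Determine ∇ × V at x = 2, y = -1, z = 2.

(∇×V)₁ = ∂V₃/∂y − ∂V₂/∂z = 4*x - 6*y^2 + 60*y + 10
(∇×V)₂ = ∂V₁/∂z − ∂V₃/∂x = 0
(∇×V)₃ = ∂V₂/∂x − ∂V₁/∂y = -4*z + 6
∇×V = (4*x - 6*y^2 + 60*y + 10, 0, -4*z + 6)
At (2, -1, 2): (-48, 0, -2).

(-48, 0, -2)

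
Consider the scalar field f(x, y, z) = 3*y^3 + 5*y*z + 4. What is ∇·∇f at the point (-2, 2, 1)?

∂²f/∂x² = 0
∂²f/∂y² = 18*y
∂²f/∂z² = 0
∇²f = 18*y
At (-2, 2, 1): 36.

36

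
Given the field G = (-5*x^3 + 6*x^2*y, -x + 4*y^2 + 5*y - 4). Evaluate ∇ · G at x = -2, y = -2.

∂G₁/∂x = -15*x^2 + 12*x*y
∂G₂/∂y = 8*y + 5
∇·G = -15*x^2 + 12*x*y + 8*y + 5
At (-2, -2): -23.

-23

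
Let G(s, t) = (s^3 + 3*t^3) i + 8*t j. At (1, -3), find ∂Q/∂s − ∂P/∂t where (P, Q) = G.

-81

∂G₂/∂s = 0
∂G₁/∂t = 9*t^2
Scalar curl = -9*t^2
At (1, -3): -81.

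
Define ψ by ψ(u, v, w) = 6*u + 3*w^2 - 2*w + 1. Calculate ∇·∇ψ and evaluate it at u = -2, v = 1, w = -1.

6

∂²ψ/∂u² = 0
∂²ψ/∂v² = 0
∂²ψ/∂w² = 6
∇²ψ = 6
At (-2, 1, -1): 6.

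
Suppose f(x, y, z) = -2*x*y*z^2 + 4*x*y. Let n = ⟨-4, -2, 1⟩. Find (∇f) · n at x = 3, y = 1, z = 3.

∂f/∂x = -2*y*z^2 + 4*y
∂f/∂y = -2*x*z^2 + 4*x
∂f/∂z = -4*x*y*z
∇f at (3, 1, 3) = (-14, -42, -36)
∇f · n = (-14)(-4) + (-42)(-2) + (-36)(1) = 104

104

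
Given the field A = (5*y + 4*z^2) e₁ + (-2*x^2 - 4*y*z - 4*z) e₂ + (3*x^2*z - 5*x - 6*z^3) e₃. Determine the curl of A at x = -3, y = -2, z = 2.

(∇×A)₁ = ∂A₃/∂y − ∂A₂/∂z = 4*y + 4
(∇×A)₂ = ∂A₁/∂z − ∂A₃/∂x = -6*x*z + 8*z + 5
(∇×A)₃ = ∂A₂/∂x − ∂A₁/∂y = -4*x - 5
∇×A = (4*y + 4, -6*x*z + 8*z + 5, -4*x - 5)
At (-3, -2, 2): (-4, 57, 7).

(-4, 57, 7)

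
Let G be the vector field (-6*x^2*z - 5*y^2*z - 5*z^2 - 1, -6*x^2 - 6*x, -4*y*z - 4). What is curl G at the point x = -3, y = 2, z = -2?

(∇×G)₁ = ∂G₃/∂y − ∂G₂/∂z = -4*z
(∇×G)₂ = ∂G₁/∂z − ∂G₃/∂x = -6*x^2 - 5*y^2 - 10*z
(∇×G)₃ = ∂G₂/∂x − ∂G₁/∂y = -12*x + 10*y*z - 6
∇×G = (-4*z, -6*x^2 - 5*y^2 - 10*z, -12*x + 10*y*z - 6)
At (-3, 2, -2): (8, -54, -10).

(8, -54, -10)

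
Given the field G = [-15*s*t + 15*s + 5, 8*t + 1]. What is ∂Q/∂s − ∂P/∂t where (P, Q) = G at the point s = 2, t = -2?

∂G₂/∂s = 0
∂G₁/∂t = -15*s
Scalar curl = 15*s
At (2, -2): 30.

30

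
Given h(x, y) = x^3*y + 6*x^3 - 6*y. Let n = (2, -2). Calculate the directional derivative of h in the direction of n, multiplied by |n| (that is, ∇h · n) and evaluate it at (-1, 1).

∂h/∂x = 3*x^2*y + 18*x^2
∂h/∂y = x^3 - 6
∇h at (-1, 1) = (21, -7)
∇h · n = (21)(2) + (-7)(-2) = 56

56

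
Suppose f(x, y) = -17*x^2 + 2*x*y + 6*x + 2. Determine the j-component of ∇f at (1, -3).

(∇f)_2 = ∂f/∂y = 2*x
At (1, -3): 2.

2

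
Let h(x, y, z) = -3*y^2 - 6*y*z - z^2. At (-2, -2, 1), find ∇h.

∂h/∂x = 0
∂h/∂y = -6*y - 6*z
∂h/∂z = -6*y - 2*z
∇h = (0, -6*y - 6*z, -6*y - 2*z)
At (-2, -2, 1): (0, 6, 10).

(0, 6, 10)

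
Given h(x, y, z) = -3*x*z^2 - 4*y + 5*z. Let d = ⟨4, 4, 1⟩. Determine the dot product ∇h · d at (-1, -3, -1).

∂h/∂x = -3*z^2
∂h/∂y = -4
∂h/∂z = -6*x*z + 5
∇h at (-1, -3, -1) = (-3, -4, -1)
∇h · d = (-3)(4) + (-4)(4) + (-1)(1) = -29

-29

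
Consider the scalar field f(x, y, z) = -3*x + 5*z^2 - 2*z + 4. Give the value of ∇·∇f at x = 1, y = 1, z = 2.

∂²f/∂x² = 0
∂²f/∂y² = 0
∂²f/∂z² = 10
∇²f = 10
At (1, 1, 2): 10.

10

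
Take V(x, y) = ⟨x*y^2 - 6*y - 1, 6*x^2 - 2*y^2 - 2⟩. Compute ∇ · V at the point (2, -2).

12

∂V₁/∂x = y^2
∂V₂/∂y = -4*y
∇·V = y^2 - 4*y
At (2, -2): 12.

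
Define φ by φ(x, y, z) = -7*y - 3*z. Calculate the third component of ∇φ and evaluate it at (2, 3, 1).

-3

(∇φ)_3 = ∂φ/∂z = -3
At (2, 3, 1): -3.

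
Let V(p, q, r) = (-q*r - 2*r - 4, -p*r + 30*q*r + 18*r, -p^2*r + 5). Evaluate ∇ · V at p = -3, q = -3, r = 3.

81

∂V₁/∂p = 0
∂V₂/∂q = 30*r
∂V₃/∂r = -p^2
∇·V = -p^2 + 30*r
At (-3, -3, 3): 81.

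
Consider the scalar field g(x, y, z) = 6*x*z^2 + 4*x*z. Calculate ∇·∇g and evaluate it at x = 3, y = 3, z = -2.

∂²g/∂x² = 0
∂²g/∂y² = 0
∂²g/∂z² = 12*x
∇²g = 12*x
At (3, 3, -2): 36.

36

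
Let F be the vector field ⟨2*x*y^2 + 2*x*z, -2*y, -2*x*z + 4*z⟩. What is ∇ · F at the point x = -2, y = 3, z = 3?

30

∂F₁/∂x = 2*y^2 + 2*z
∂F₂/∂y = -2
∂F₃/∂z = -2*x + 4
∇·F = -2*x + 2*y^2 + 2*z + 2
At (-2, 3, 3): 30.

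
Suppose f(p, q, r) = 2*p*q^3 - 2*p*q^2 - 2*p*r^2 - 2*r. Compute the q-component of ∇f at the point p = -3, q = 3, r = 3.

(∇f)_2 = ∂f/∂q = 6*p*q^2 - 4*p*q
At (-3, 3, 3): -126.

-126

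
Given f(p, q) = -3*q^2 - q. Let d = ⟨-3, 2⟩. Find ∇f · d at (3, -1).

10

∂f/∂p = 0
∂f/∂q = -6*q - 1
∇f at (3, -1) = (0, 5)
∇f · d = (0)(-3) + (5)(2) = 10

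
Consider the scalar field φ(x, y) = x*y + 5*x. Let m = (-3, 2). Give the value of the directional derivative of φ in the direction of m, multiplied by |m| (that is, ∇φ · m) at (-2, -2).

-13

∂φ/∂x = y + 5
∂φ/∂y = x
∇φ at (-2, -2) = (3, -2)
∇φ · m = (3)(-3) + (-2)(2) = -13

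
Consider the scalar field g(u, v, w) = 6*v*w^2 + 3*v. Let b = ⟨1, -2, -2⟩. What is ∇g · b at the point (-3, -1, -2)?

∂g/∂u = 0
∂g/∂v = 6*w^2 + 3
∂g/∂w = 12*v*w
∇g at (-3, -1, -2) = (0, 27, 24)
∇g · b = (0)(1) + (27)(-2) + (24)(-2) = -102

-102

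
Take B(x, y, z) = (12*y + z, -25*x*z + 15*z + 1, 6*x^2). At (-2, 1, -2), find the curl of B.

(-65, 25, 38)

(∇×B)₁ = ∂B₃/∂y − ∂B₂/∂z = 25*x - 15
(∇×B)₂ = ∂B₁/∂z − ∂B₃/∂x = -12*x + 1
(∇×B)₃ = ∂B₂/∂x − ∂B₁/∂y = -25*z - 12
∇×B = (25*x - 15, -12*x + 1, -25*z - 12)
At (-2, 1, -2): (-65, 25, 38).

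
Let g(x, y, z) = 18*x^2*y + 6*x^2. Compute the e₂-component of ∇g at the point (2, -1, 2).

(∇g)_2 = ∂g/∂y = 18*x^2
At (2, -1, 2): 72.

72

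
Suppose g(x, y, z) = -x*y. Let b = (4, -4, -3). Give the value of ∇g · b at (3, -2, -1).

20

∂g/∂x = -y
∂g/∂y = -x
∂g/∂z = 0
∇g at (3, -2, -1) = (2, -3, 0)
∇g · b = (2)(4) + (-3)(-4) + (0)(-3) = 20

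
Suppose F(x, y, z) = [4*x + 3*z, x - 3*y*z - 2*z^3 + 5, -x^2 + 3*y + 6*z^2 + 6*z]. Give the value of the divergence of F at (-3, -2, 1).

∂F₁/∂x = 4
∂F₂/∂y = -3*z
∂F₃/∂z = 12*z + 6
∇·F = 9*z + 10
At (-3, -2, 1): 19.

19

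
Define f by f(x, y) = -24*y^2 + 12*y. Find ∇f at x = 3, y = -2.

(0, 108)

∂f/∂x = 0
∂f/∂y = -48*y + 12
∇f = (0, -48*y + 12)
At (3, -2): (0, 108).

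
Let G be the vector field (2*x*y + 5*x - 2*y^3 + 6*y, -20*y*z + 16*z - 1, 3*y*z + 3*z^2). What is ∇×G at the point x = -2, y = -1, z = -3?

(∇×G)₁ = ∂G₃/∂y − ∂G₂/∂z = 20*y + 3*z - 16
(∇×G)₂ = ∂G₁/∂z − ∂G₃/∂x = 0
(∇×G)₃ = ∂G₂/∂x − ∂G₁/∂y = -2*x + 6*y^2 - 6
∇×G = (20*y + 3*z - 16, 0, -2*x + 6*y^2 - 6)
At (-2, -1, -3): (-45, 0, 4).

(-45, 0, 4)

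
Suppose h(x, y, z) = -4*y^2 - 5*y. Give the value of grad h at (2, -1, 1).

(0, 3, 0)

∂h/∂x = 0
∂h/∂y = -8*y - 5
∂h/∂z = 0
∇h = (0, -8*y - 5, 0)
At (2, -1, 1): (0, 3, 0).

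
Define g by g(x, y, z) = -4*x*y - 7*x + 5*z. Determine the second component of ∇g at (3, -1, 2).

(∇g)_2 = ∂g/∂y = -4*x
At (3, -1, 2): -12.

-12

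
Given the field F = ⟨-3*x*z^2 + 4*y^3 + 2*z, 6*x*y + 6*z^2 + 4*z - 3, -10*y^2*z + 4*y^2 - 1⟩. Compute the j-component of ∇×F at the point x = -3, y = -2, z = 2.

38

(∇×F)_2 = ∂F₁/∂z − ∂F₃/∂x
= -6*x*z + 2 − (0)
= -6*x*z + 2
At (-3, -2, 2): 38.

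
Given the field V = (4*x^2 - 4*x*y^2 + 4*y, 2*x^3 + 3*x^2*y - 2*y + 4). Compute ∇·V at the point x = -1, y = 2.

∂V₁/∂x = 8*x - 4*y^2
∂V₂/∂y = 3*x^2 - 2
∇·V = 3*x^2 + 8*x - 4*y^2 - 2
At (-1, 2): -23.

-23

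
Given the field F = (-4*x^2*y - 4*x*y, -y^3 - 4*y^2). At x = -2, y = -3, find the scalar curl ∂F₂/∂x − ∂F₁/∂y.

8

∂F₂/∂x = 0
∂F₁/∂y = -4*x^2 - 4*x
Scalar curl = 4*x^2 + 4*x
At (-2, -3): 8.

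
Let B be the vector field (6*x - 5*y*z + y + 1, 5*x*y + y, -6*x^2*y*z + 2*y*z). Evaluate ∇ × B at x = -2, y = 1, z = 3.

(∇×B)₁ = ∂B₃/∂y − ∂B₂/∂z = -6*x^2*z + 2*z
(∇×B)₂ = ∂B₁/∂z − ∂B₃/∂x = 12*x*y*z - 5*y
(∇×B)₃ = ∂B₂/∂x − ∂B₁/∂y = 5*y + 5*z - 1
∇×B = (-6*x^2*z + 2*z, 12*x*y*z - 5*y, 5*y + 5*z - 1)
At (-2, 1, 3): (-66, -77, 19).

(-66, -77, 19)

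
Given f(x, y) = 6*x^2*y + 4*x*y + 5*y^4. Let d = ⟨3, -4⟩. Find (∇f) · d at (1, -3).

1976

∂f/∂x = 12*x*y + 4*y
∂f/∂y = 6*x^2 + 4*x + 20*y^3
∇f at (1, -3) = (-48, -530)
∇f · d = (-48)(3) + (-530)(-4) = 1976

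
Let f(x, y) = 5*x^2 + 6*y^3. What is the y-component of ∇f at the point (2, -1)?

(∇f)_2 = ∂f/∂y = 18*y^2
At (2, -1): 18.

18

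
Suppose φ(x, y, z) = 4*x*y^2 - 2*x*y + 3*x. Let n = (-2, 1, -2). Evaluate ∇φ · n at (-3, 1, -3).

∂φ/∂x = 4*y^2 - 2*y + 3
∂φ/∂y = 8*x*y - 2*x
∂φ/∂z = 0
∇φ at (-3, 1, -3) = (5, -18, 0)
∇φ · n = (5)(-2) + (-18)(1) + (0)(-2) = -28

-28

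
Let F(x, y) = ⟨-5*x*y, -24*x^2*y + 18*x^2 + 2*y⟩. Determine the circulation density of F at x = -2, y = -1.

∂F₂/∂x = -48*x*y + 36*x
∂F₁/∂y = -5*x
Scalar curl = -48*x*y + 41*x
At (-2, -1): -178.

-178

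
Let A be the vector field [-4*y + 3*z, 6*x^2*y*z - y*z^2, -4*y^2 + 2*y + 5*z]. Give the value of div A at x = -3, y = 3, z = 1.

58

∂A₁/∂x = 0
∂A₂/∂y = 6*x^2*z - z^2
∂A₃/∂z = 5
∇·A = 6*x^2*z - z^2 + 5
At (-3, 3, 1): 58.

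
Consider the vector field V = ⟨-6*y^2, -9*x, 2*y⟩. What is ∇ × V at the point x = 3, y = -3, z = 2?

(2, 0, -45)

(∇×V)₁ = ∂V₃/∂y − ∂V₂/∂z = 2
(∇×V)₂ = ∂V₁/∂z − ∂V₃/∂x = 0
(∇×V)₃ = ∂V₂/∂x − ∂V₁/∂y = 12*y - 9
∇×V = (2, 0, 12*y - 9)
At (3, -3, 2): (2, 0, -45).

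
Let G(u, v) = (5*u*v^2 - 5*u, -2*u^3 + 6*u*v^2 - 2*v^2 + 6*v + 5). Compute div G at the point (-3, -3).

∂G₁/∂u = 5*v^2 - 5
∂G₂/∂v = 12*u*v - 4*v + 6
∇·G = 12*u*v + 5*v^2 - 4*v + 1
At (-3, -3): 166.

166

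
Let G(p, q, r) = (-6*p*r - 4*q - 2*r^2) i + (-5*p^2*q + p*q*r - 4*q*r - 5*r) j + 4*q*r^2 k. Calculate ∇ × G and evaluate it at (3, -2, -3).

(∇×G)₁ = ∂G₃/∂q − ∂G₂/∂r = -p*q + 4*q + 4*r^2 + 5
(∇×G)₂ = ∂G₁/∂r − ∂G₃/∂p = -6*p - 4*r
(∇×G)₃ = ∂G₂/∂p − ∂G₁/∂q = -10*p*q + q*r + 4
∇×G = (-p*q + 4*q + 4*r^2 + 5, -6*p - 4*r, -10*p*q + q*r + 4)
At (3, -2, -3): (39, -6, 70).

(39, -6, 70)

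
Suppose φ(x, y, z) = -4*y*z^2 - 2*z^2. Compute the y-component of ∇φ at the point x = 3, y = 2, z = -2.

(∇φ)_2 = ∂φ/∂y = -4*z^2
At (3, 2, -2): -16.

-16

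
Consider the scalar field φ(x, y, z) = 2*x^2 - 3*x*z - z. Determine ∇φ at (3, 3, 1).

(9, 0, -10)

∂φ/∂x = 4*x - 3*z
∂φ/∂y = 0
∂φ/∂z = -3*x - 1
∇φ = (4*x - 3*z, 0, -3*x - 1)
At (3, 3, 1): (9, 0, -10).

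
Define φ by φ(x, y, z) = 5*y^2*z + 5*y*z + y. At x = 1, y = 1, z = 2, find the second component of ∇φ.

(∇φ)_2 = ∂φ/∂y = 10*y*z + 5*z + 1
At (1, 1, 2): 31.

31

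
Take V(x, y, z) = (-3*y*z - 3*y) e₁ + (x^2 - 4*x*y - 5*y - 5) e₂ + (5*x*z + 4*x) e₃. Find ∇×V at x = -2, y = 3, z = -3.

(∇×V)₁ = ∂V₃/∂y − ∂V₂/∂z = 0
(∇×V)₂ = ∂V₁/∂z − ∂V₃/∂x = -3*y - 5*z - 4
(∇×V)₃ = ∂V₂/∂x − ∂V₁/∂y = 2*x - 4*y + 3*z + 3
∇×V = (0, -3*y - 5*z - 4, 2*x - 4*y + 3*z + 3)
At (-2, 3, -3): (0, 2, -22).

(0, 2, -22)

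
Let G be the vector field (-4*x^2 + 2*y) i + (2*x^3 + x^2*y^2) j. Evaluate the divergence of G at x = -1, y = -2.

∂G₁/∂x = -8*x
∂G₂/∂y = 2*x^2*y
∇·G = 2*x^2*y - 8*x
At (-1, -2): 4.

4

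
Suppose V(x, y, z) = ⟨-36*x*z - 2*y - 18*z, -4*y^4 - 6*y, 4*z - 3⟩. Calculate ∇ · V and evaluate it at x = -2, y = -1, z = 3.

∂V₁/∂x = -36*z
∂V₂/∂y = -16*y^3 - 6
∂V₃/∂z = 4
∇·V = -16*y^3 - 36*z - 2
At (-2, -1, 3): -94.

-94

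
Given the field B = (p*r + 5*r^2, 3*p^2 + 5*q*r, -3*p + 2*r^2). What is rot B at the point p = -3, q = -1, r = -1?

(5, -10, -18)

(∇×B)₁ = ∂B₃/∂q − ∂B₂/∂r = -5*q
(∇×B)₂ = ∂B₁/∂r − ∂B₃/∂p = p + 10*r + 3
(∇×B)₃ = ∂B₂/∂p − ∂B₁/∂q = 6*p
∇×B = (-5*q, p + 10*r + 3, 6*p)
At (-3, -1, -1): (5, -10, -18).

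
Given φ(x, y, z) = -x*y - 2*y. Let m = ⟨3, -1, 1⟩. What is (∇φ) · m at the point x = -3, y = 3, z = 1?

-10

∂φ/∂x = -y
∂φ/∂y = -x - 2
∂φ/∂z = 0
∇φ at (-3, 3, 1) = (-3, 1, 0)
∇φ · m = (-3)(3) + (1)(-1) + (0)(1) = -10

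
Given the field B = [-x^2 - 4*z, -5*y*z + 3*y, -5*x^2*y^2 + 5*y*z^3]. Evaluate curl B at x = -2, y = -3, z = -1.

(∇×B)₁ = ∂B₃/∂y − ∂B₂/∂z = -10*x^2*y + 5*y + 5*z^3
(∇×B)₂ = ∂B₁/∂z − ∂B₃/∂x = 10*x*y^2 - 4
(∇×B)₃ = ∂B₂/∂x − ∂B₁/∂y = 0
∇×B = (-10*x^2*y + 5*y + 5*z^3, 10*x*y^2 - 4, 0)
At (-2, -3, -1): (100, -184, 0).

(100, -184, 0)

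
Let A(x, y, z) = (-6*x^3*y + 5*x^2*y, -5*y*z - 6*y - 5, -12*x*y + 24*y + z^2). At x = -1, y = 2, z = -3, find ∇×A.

(∇×A)₁ = ∂A₃/∂y − ∂A₂/∂z = -12*x + 5*y + 24
(∇×A)₂ = ∂A₁/∂z − ∂A₃/∂x = 12*y
(∇×A)₃ = ∂A₂/∂x − ∂A₁/∂y = 6*x^3 - 5*x^2
∇×A = (-12*x + 5*y + 24, 12*y, 6*x^3 - 5*x^2)
At (-1, 2, -3): (46, 24, -11).

(46, 24, -11)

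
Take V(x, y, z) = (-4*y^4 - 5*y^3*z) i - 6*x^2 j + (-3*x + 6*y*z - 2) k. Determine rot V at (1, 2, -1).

(-6, -37, 56)

(∇×V)₁ = ∂V₃/∂y − ∂V₂/∂z = 6*z
(∇×V)₂ = ∂V₁/∂z − ∂V₃/∂x = -5*y^3 + 3
(∇×V)₃ = ∂V₂/∂x − ∂V₁/∂y = -12*x + 16*y^3 + 15*y^2*z
∇×V = (6*z, -5*y^3 + 3, -12*x + 16*y^3 + 15*y^2*z)
At (1, 2, -1): (-6, -37, 56).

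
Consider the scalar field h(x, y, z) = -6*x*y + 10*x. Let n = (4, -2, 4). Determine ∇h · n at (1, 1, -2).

28

∂h/∂x = -6*y + 10
∂h/∂y = -6*x
∂h/∂z = 0
∇h at (1, 1, -2) = (4, -6, 0)
∇h · n = (4)(4) + (-6)(-2) + (0)(4) = 28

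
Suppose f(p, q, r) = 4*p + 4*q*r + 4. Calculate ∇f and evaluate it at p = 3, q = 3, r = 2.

(4, 8, 12)

∂f/∂p = 4
∂f/∂q = 4*r
∂f/∂r = 4*q
∇f = (4, 4*r, 4*q)
At (3, 3, 2): (4, 8, 12).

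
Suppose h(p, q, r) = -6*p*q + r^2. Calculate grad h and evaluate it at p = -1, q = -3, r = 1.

∂h/∂p = -6*q
∂h/∂q = -6*p
∂h/∂r = 2*r
∇h = (-6*q, -6*p, 2*r)
At (-1, -3, 1): (18, 6, 2).

(18, 6, 2)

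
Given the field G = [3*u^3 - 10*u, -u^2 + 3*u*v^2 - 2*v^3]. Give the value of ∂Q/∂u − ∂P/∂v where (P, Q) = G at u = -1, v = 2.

14

∂G₂/∂u = -2*u + 3*v^2
∂G₁/∂v = 0
Scalar curl = -2*u + 3*v^2
At (-1, 2): 14.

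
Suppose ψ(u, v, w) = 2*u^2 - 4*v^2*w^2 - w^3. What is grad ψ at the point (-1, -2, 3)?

(-4, 144, -123)

∂ψ/∂u = 4*u
∂ψ/∂v = -8*v*w^2
∂ψ/∂w = -8*v^2*w - 3*w^2
∇ψ = (4*u, -8*v*w^2, -8*v^2*w - 3*w^2)
At (-1, -2, 3): (-4, 144, -123).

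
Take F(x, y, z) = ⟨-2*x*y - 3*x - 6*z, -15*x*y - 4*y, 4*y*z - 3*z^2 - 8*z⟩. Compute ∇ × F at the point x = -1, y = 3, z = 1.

(∇×F)₁ = ∂F₃/∂y − ∂F₂/∂z = 4*z
(∇×F)₂ = ∂F₁/∂z − ∂F₃/∂x = -6
(∇×F)₃ = ∂F₂/∂x − ∂F₁/∂y = 2*x - 15*y
∇×F = (4*z, -6, 2*x - 15*y)
At (-1, 3, 1): (4, -6, -47).

(4, -6, -47)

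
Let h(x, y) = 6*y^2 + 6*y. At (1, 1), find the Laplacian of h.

∂²h/∂x² = 0
∂²h/∂y² = 12
∇²h = 12
At (1, 1): 12.

12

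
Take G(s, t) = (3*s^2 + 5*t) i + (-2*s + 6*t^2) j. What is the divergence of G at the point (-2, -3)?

-48

∂G₁/∂s = 6*s
∂G₂/∂t = 12*t
∇·G = 6*s + 12*t
At (-2, -3): -48.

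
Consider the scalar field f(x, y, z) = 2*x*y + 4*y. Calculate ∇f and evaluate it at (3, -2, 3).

∂f/∂x = 2*y
∂f/∂y = 2*x + 4
∂f/∂z = 0
∇f = (2*y, 2*x + 4, 0)
At (3, -2, 3): (-4, 10, 0).

(-4, 10, 0)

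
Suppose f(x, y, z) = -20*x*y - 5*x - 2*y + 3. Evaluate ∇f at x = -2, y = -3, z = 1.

(55, 38, 0)

∂f/∂x = -20*y - 5
∂f/∂y = -20*x - 2
∂f/∂z = 0
∇f = (-20*y - 5, -20*x - 2, 0)
At (-2, -3, 1): (55, 38, 0).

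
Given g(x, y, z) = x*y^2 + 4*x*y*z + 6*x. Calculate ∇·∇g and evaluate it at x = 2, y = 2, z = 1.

∂²g/∂x² = 0
∂²g/∂y² = 2*x
∂²g/∂z² = 0
∇²g = 2*x
At (2, 2, 1): 4.

4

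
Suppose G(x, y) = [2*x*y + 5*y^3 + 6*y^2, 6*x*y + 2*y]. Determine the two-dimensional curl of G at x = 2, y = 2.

∂G₂/∂x = 6*y
∂G₁/∂y = 2*x + 15*y^2 + 12*y
Scalar curl = -2*x - 15*y^2 - 6*y
At (2, 2): -76.

-76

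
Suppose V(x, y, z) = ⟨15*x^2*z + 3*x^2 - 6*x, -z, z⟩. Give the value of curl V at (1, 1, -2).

(1, 15, 0)

(∇×V)₁ = ∂V₃/∂y − ∂V₂/∂z = 1
(∇×V)₂ = ∂V₁/∂z − ∂V₃/∂x = 15*x^2
(∇×V)₃ = ∂V₂/∂x − ∂V₁/∂y = 0
∇×V = (1, 15*x^2, 0)
At (1, 1, -2): (1, 15, 0).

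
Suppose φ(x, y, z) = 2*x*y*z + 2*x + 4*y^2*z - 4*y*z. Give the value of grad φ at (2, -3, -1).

(8, 24, 36)

∂φ/∂x = 2*y*z + 2
∂φ/∂y = 2*x*z + 8*y*z - 4*z
∂φ/∂z = 2*x*y + 4*y^2 - 4*y
∇φ = (2*y*z + 2, 2*x*z + 8*y*z - 4*z, 2*x*y + 4*y^2 - 4*y)
At (2, -3, -1): (8, 24, 36).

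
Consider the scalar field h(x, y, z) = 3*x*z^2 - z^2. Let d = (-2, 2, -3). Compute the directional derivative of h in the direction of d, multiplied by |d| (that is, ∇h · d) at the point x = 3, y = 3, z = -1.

∂h/∂x = 3*z^2
∂h/∂y = 0
∂h/∂z = 6*x*z - 2*z
∇h at (3, 3, -1) = (3, 0, -16)
∇h · d = (3)(-2) + (0)(2) + (-16)(-3) = 42

42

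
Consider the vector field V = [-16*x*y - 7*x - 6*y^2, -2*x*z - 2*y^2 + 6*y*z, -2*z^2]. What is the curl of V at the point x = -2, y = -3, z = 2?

(∇×V)₁ = ∂V₃/∂y − ∂V₂/∂z = 2*x - 6*y
(∇×V)₂ = ∂V₁/∂z − ∂V₃/∂x = 0
(∇×V)₃ = ∂V₂/∂x − ∂V₁/∂y = 16*x + 12*y - 2*z
∇×V = (2*x - 6*y, 0, 16*x + 12*y - 2*z)
At (-2, -3, 2): (14, 0, -72).

(14, 0, -72)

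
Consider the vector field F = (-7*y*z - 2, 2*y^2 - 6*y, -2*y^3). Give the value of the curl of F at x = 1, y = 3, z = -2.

(-54, -21, -14)

(∇×F)₁ = ∂F₃/∂y − ∂F₂/∂z = -6*y^2
(∇×F)₂ = ∂F₁/∂z − ∂F₃/∂x = -7*y
(∇×F)₃ = ∂F₂/∂x − ∂F₁/∂y = 7*z
∇×F = (-6*y^2, -7*y, 7*z)
At (1, 3, -2): (-54, -21, -14).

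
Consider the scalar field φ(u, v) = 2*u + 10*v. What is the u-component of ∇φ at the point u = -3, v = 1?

(∇φ)_1 = ∂φ/∂u = 2
At (-3, 1): 2.

2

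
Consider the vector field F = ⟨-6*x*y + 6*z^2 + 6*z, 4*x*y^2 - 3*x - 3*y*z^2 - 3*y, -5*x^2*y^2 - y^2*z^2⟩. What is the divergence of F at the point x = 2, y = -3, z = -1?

-18

∂F₁/∂x = -6*y
∂F₂/∂y = 8*x*y - 3*z^2 - 3
∂F₃/∂z = -2*y^2*z
∇·F = 8*x*y - 2*y^2*z - 6*y - 3*z^2 - 3
At (2, -3, -1): -18.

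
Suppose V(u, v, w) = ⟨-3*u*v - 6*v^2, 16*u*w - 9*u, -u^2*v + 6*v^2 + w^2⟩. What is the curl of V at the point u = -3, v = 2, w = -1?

(63, -12, -10)

(∇×V)₁ = ∂V₃/∂v − ∂V₂/∂w = -u^2 - 16*u + 12*v
(∇×V)₂ = ∂V₁/∂w − ∂V₃/∂u = 2*u*v
(∇×V)₃ = ∂V₂/∂u − ∂V₁/∂v = 3*u + 12*v + 16*w - 9
∇×V = (-u^2 - 16*u + 12*v, 2*u*v, 3*u + 12*v + 16*w - 9)
At (-3, 2, -1): (63, -12, -10).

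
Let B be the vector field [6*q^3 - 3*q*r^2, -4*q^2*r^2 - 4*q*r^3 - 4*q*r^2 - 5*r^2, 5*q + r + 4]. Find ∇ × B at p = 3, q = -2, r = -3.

(∇×B)₁ = ∂B₃/∂q − ∂B₂/∂r = 8*q^2*r + 12*q*r^2 + 8*q*r + 10*r + 5
(∇×B)₂ = ∂B₁/∂r − ∂B₃/∂p = -6*q*r
(∇×B)₃ = ∂B₂/∂p − ∂B₁/∂q = -18*q^2 + 3*r^2
∇×B = (8*q^2*r + 12*q*r^2 + 8*q*r + 10*r + 5, -6*q*r, -18*q^2 + 3*r^2)
At (3, -2, -3): (-289, -36, -45).

(-289, -36, -45)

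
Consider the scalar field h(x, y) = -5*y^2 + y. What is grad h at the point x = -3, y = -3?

(0, 31)

∂h/∂x = 0
∂h/∂y = -10*y + 1
∇h = (0, -10*y + 1)
At (-3, -3): (0, 31).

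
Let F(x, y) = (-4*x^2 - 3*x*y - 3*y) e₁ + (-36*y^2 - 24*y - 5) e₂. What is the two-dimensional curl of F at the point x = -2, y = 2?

-3

∂F₂/∂x = 0
∂F₁/∂y = -3*x - 3
Scalar curl = 3*x + 3
At (-2, 2): -3.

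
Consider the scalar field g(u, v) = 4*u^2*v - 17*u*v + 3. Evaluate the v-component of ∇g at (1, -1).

-13

(∇g)_2 = ∂g/∂v = 4*u^2 - 17*u
At (1, -1): -13.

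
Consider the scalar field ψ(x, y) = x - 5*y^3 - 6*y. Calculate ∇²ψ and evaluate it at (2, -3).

90

∂²ψ/∂x² = 0
∂²ψ/∂y² = -30*y
∇²ψ = -30*y
At (2, -3): 90.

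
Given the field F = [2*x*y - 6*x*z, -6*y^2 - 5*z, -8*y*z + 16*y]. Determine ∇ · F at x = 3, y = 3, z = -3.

∂F₁/∂x = 2*y - 6*z
∂F₂/∂y = -12*y
∂F₃/∂z = -8*y
∇·F = -18*y - 6*z
At (3, 3, -3): -36.

-36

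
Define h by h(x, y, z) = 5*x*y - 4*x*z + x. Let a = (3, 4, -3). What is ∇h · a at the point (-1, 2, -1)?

∂h/∂x = 5*y - 4*z + 1
∂h/∂y = 5*x
∂h/∂z = -4*x
∇h at (-1, 2, -1) = (15, -5, 4)
∇h · a = (15)(3) + (-5)(4) + (4)(-3) = 13

13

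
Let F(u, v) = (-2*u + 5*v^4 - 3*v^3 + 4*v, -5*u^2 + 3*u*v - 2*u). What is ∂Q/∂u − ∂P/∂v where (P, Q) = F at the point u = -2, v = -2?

204

∂F₂/∂u = -10*u + 3*v - 2
∂F₁/∂v = 20*v^3 - 9*v^2 + 4
Scalar curl = -10*u - 20*v^3 + 9*v^2 + 3*v - 6
At (-2, -2): 204.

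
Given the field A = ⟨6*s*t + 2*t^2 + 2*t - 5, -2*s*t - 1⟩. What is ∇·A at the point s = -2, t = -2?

∂A₁/∂s = 6*t
∂A₂/∂t = -2*s
∇·A = -2*s + 6*t
At (-2, -2): -8.

-8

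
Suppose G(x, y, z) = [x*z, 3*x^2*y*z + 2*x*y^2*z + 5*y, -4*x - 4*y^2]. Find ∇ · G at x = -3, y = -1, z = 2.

85

∂G₁/∂x = z
∂G₂/∂y = 3*x^2*z + 4*x*y*z + 5
∂G₃/∂z = 0
∇·G = 3*x^2*z + 4*x*y*z + z + 5
At (-3, -1, 2): 85.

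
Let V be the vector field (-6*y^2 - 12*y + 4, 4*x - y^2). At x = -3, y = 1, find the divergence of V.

∂V₁/∂x = 0
∂V₂/∂y = -2*y
∇·V = -2*y
At (-3, 1): -2.

-2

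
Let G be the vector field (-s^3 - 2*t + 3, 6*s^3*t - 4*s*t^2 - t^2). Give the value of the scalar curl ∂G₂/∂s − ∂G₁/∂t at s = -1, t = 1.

∂G₂/∂s = 18*s^2*t - 4*t^2
∂G₁/∂t = -2
Scalar curl = 18*s^2*t - 4*t^2 + 2
At (-1, 1): 16.

16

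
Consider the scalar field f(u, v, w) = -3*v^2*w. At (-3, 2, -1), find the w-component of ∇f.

-12

(∇f)_3 = ∂f/∂w = -3*v^2
At (-3, 2, -1): -12.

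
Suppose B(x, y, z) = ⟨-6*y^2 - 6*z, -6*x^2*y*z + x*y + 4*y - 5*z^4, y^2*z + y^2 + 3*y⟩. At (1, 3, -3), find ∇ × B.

(-531, -6, 147)

(∇×B)₁ = ∂B₃/∂y − ∂B₂/∂z = 6*x^2*y + 2*y*z + 2*y + 20*z^3 + 3
(∇×B)₂ = ∂B₁/∂z − ∂B₃/∂x = -6
(∇×B)₃ = ∂B₂/∂x − ∂B₁/∂y = -12*x*y*z + 13*y
∇×B = (6*x^2*y + 2*y*z + 2*y + 20*z^3 + 3, -6, -12*x*y*z + 13*y)
At (1, 3, -3): (-531, -6, 147).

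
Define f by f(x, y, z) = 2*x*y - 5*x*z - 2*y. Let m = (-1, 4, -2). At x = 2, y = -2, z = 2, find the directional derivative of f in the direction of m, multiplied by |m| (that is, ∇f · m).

42

∂f/∂x = 2*y - 5*z
∂f/∂y = 2*x - 2
∂f/∂z = -5*x
∇f at (2, -2, 2) = (-14, 2, -10)
∇f · m = (-14)(-1) + (2)(4) + (-10)(-2) = 42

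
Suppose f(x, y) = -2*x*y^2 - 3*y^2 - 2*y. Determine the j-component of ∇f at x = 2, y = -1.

(∇f)_2 = ∂f/∂y = -4*x*y - 6*y - 2
At (2, -1): 12.

12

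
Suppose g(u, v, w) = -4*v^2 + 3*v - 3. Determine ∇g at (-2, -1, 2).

∂g/∂u = 0
∂g/∂v = -8*v + 3
∂g/∂w = 0
∇g = (0, -8*v + 3, 0)
At (-2, -1, 2): (0, 11, 0).

(0, 11, 0)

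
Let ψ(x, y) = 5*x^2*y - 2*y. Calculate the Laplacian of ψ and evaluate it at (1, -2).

∂²ψ/∂x² = 10*y
∂²ψ/∂y² = 0
∇²ψ = 10*y
At (1, -2): -20.

-20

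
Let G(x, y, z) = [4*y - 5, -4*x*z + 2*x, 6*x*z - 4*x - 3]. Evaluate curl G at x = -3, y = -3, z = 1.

(-12, -2, -6)

(∇×G)₁ = ∂G₃/∂y − ∂G₂/∂z = 4*x
(∇×G)₂ = ∂G₁/∂z − ∂G₃/∂x = -6*z + 4
(∇×G)₃ = ∂G₂/∂x − ∂G₁/∂y = -4*z - 2
∇×G = (4*x, -6*z + 4, -4*z - 2)
At (-3, -3, 1): (-12, -2, -6).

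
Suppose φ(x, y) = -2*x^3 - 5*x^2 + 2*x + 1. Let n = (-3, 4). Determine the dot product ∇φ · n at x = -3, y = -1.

66

∂φ/∂x = -6*x^2 - 10*x + 2
∂φ/∂y = 0
∇φ at (-3, -1) = (-22, 0)
∇φ · n = (-22)(-3) + (0)(4) = 66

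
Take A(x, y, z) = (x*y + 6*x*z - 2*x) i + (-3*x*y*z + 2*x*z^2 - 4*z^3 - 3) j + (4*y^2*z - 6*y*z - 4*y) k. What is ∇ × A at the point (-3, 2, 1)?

(12, -18, -1)

(∇×A)₁ = ∂A₃/∂y − ∂A₂/∂z = 3*x*y - 4*x*z + 8*y*z + 12*z^2 - 6*z - 4
(∇×A)₂ = ∂A₁/∂z − ∂A₃/∂x = 6*x
(∇×A)₃ = ∂A₂/∂x − ∂A₁/∂y = -x - 3*y*z + 2*z^2
∇×A = (3*x*y - 4*x*z + 8*y*z + 12*z^2 - 6*z - 4, 6*x, -x - 3*y*z + 2*z^2)
At (-3, 2, 1): (12, -18, -1).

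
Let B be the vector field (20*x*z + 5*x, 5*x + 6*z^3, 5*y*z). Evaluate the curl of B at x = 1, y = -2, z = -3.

(∇×B)₁ = ∂B₃/∂y − ∂B₂/∂z = -18*z^2 + 5*z
(∇×B)₂ = ∂B₁/∂z − ∂B₃/∂x = 20*x
(∇×B)₃ = ∂B₂/∂x − ∂B₁/∂y = 5
∇×B = (-18*z^2 + 5*z, 20*x, 5)
At (1, -2, -3): (-177, 20, 5).

(-177, 20, 5)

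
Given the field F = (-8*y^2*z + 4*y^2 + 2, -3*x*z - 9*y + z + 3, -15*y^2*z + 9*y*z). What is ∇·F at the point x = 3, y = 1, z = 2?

∂F₁/∂x = 0
∂F₂/∂y = -9
∂F₃/∂z = -15*y^2 + 9*y
∇·F = -15*y^2 + 9*y - 9
At (3, 1, 2): -15.

-15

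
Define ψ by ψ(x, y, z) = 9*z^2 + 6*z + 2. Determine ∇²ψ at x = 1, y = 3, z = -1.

18

∂²ψ/∂x² = 0
∂²ψ/∂y² = 0
∂²ψ/∂z² = 18
∇²ψ = 18
At (1, 3, -1): 18.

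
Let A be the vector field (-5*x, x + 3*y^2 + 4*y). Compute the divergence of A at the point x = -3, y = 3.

∂A₁/∂x = -5
∂A₂/∂y = 6*y + 4
∇·A = 6*y - 1
At (-3, 3): 17.

17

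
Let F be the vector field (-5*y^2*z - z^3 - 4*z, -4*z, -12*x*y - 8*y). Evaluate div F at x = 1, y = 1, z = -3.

∂F₁/∂x = 0
∂F₂/∂y = 0
∂F₃/∂z = 0
∇·F = 0
At (1, 1, -3): 0.

0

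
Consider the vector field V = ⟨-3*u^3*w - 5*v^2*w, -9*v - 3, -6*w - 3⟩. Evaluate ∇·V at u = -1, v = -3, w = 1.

∂V₁/∂u = -9*u^2*w
∂V₂/∂v = -9
∂V₃/∂w = -6
∇·V = -9*u^2*w - 15
At (-1, -3, 1): -24.

-24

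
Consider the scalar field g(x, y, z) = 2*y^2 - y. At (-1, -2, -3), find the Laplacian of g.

4

∂²g/∂x² = 0
∂²g/∂y² = 4
∂²g/∂z² = 0
∇²g = 4
At (-1, -2, -3): 4.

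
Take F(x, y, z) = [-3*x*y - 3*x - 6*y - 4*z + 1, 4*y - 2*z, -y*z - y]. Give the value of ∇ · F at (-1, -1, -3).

5

∂F₁/∂x = -3*y - 3
∂F₂/∂y = 4
∂F₃/∂z = -y
∇·F = -4*y + 1
At (-1, -1, -3): 5.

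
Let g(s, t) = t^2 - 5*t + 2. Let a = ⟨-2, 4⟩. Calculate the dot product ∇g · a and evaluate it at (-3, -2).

∂g/∂s = 0
∂g/∂t = 2*t - 5
∇g at (-3, -2) = (0, -9)
∇g · a = (0)(-2) + (-9)(4) = -36

-36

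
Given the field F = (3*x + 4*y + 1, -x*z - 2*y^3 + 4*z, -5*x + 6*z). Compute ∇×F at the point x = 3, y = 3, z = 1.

(∇×F)₁ = ∂F₃/∂y − ∂F₂/∂z = x - 4
(∇×F)₂ = ∂F₁/∂z − ∂F₃/∂x = 5
(∇×F)₃ = ∂F₂/∂x − ∂F₁/∂y = -z - 4
∇×F = (x - 4, 5, -z - 4)
At (3, 3, 1): (-1, 5, -5).

(-1, 5, -5)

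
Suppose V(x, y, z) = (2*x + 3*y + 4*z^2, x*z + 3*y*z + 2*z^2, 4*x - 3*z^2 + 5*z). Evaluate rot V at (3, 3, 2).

(∇×V)₁ = ∂V₃/∂y − ∂V₂/∂z = -x - 3*y - 4*z
(∇×V)₂ = ∂V₁/∂z − ∂V₃/∂x = 8*z - 4
(∇×V)₃ = ∂V₂/∂x − ∂V₁/∂y = z - 3
∇×V = (-x - 3*y - 4*z, 8*z - 4, z - 3)
At (3, 3, 2): (-20, 12, -1).

(-20, 12, -1)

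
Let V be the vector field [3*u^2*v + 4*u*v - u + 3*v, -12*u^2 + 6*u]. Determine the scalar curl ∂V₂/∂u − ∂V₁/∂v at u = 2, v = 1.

∂V₂/∂u = -24*u + 6
∂V₁/∂v = 3*u^2 + 4*u + 3
Scalar curl = -3*u^2 - 28*u + 3
At (2, 1): -65.

-65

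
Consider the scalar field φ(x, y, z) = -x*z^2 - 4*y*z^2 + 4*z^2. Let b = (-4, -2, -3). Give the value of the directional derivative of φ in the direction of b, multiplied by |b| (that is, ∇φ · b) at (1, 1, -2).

∂φ/∂x = -z^2
∂φ/∂y = -4*z^2
∂φ/∂z = -2*x*z - 8*y*z + 8*z
∇φ at (1, 1, -2) = (-4, -16, 4)
∇φ · b = (-4)(-4) + (-16)(-2) + (4)(-3) = 36

36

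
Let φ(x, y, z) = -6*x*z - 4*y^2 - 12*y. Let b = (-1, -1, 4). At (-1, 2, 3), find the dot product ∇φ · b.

70

∂φ/∂x = -6*z
∂φ/∂y = -8*y - 12
∂φ/∂z = -6*x
∇φ at (-1, 2, 3) = (-18, -28, 6)
∇φ · b = (-18)(-1) + (-28)(-1) + (6)(4) = 70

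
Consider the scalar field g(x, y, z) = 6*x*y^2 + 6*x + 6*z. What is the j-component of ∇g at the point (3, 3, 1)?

(∇g)_2 = ∂g/∂y = 12*x*y
At (3, 3, 1): 108.

108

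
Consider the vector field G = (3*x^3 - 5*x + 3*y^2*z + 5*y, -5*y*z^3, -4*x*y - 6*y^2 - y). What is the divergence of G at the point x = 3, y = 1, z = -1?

81

∂G₁/∂x = 9*x^2 - 5
∂G₂/∂y = -5*z^3
∂G₃/∂z = 0
∇·G = 9*x^2 - 5*z^3 - 5
At (3, 1, -1): 81.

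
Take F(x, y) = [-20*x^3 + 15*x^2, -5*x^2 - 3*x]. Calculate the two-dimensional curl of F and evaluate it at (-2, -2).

17

∂F₂/∂x = -10*x - 3
∂F₁/∂y = 0
Scalar curl = -10*x - 3
At (-2, -2): 17.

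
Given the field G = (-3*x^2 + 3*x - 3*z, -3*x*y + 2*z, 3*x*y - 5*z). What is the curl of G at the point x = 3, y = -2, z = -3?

(∇×G)₁ = ∂G₃/∂y − ∂G₂/∂z = 3*x - 2
(∇×G)₂ = ∂G₁/∂z − ∂G₃/∂x = -3*y - 3
(∇×G)₃ = ∂G₂/∂x − ∂G₁/∂y = -3*y
∇×G = (3*x - 2, -3*y - 3, -3*y)
At (3, -2, -3): (7, 3, 6).

(7, 3, 6)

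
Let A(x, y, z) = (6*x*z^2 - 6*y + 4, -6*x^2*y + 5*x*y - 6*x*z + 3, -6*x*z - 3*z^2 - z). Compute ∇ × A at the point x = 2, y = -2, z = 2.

(12, 60, 32)

(∇×A)₁ = ∂A₃/∂y − ∂A₂/∂z = 6*x
(∇×A)₂ = ∂A₁/∂z − ∂A₃/∂x = 12*x*z + 6*z
(∇×A)₃ = ∂A₂/∂x − ∂A₁/∂y = -12*x*y + 5*y - 6*z + 6
∇×A = (6*x, 12*x*z + 6*z, -12*x*y + 5*y - 6*z + 6)
At (2, -2, 2): (12, 60, 32).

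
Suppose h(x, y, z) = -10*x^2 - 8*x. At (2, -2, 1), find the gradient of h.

∂h/∂x = -20*x - 8
∂h/∂y = 0
∂h/∂z = 0
∇h = (-20*x - 8, 0, 0)
At (2, -2, 1): (-48, 0, 0).

(-48, 0, 0)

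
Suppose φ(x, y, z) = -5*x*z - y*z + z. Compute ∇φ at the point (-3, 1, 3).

∂φ/∂x = -5*z
∂φ/∂y = -z
∂φ/∂z = -5*x - y + 1
∇φ = (-5*z, -z, -5*x - y + 1)
At (-3, 1, 3): (-15, -3, 15).

(-15, -3, 15)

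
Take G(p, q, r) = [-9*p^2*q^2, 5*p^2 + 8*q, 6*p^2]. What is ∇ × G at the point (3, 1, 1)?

(∇×G)₁ = ∂G₃/∂q − ∂G₂/∂r = 0
(∇×G)₂ = ∂G₁/∂r − ∂G₃/∂p = -12*p
(∇×G)₃ = ∂G₂/∂p − ∂G₁/∂q = 18*p^2*q + 10*p
∇×G = (0, -12*p, 18*p^2*q + 10*p)
At (3, 1, 1): (0, -36, 192).

(0, -36, 192)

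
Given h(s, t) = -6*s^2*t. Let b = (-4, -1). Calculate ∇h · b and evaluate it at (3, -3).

-378

∂h/∂s = -12*s*t
∂h/∂t = -6*s^2
∇h at (3, -3) = (108, -54)
∇h · b = (108)(-4) + (-54)(-1) = -378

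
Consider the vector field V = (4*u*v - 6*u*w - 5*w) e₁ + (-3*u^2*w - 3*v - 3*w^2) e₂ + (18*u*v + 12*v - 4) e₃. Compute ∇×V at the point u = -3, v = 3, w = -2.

(-27, -41, -24)

(∇×V)₁ = ∂V₃/∂v − ∂V₂/∂w = 3*u^2 + 18*u + 6*w + 12
(∇×V)₂ = ∂V₁/∂w − ∂V₃/∂u = -6*u - 18*v - 5
(∇×V)₃ = ∂V₂/∂u − ∂V₁/∂v = -6*u*w - 4*u
∇×V = (3*u^2 + 18*u + 6*w + 12, -6*u - 18*v - 5, -6*u*w - 4*u)
At (-3, 3, -2): (-27, -41, -24).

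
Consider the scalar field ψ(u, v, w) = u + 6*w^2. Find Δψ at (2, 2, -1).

12

∂²ψ/∂u² = 0
∂²ψ/∂v² = 0
∂²ψ/∂w² = 12
∇²ψ = 12
At (2, 2, -1): 12.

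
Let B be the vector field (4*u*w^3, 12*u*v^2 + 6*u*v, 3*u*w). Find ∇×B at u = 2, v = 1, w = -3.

(∇×B)₁ = ∂B₃/∂v − ∂B₂/∂w = 0
(∇×B)₂ = ∂B₁/∂w − ∂B₃/∂u = 12*u*w^2 - 3*w
(∇×B)₃ = ∂B₂/∂u − ∂B₁/∂v = 12*v^2 + 6*v
∇×B = (0, 12*u*w^2 - 3*w, 12*v^2 + 6*v)
At (2, 1, -3): (0, 225, 18).

(0, 225, 18)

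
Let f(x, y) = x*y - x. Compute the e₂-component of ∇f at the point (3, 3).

(∇f)_2 = ∂f/∂y = x
At (3, 3): 3.

3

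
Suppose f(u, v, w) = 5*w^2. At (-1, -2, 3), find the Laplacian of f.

10

∂²f/∂u² = 0
∂²f/∂v² = 0
∂²f/∂w² = 10
∇²f = 10
At (-1, -2, 3): 10.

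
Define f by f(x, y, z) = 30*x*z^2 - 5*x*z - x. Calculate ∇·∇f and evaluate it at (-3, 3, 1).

∂²f/∂x² = 0
∂²f/∂y² = 0
∂²f/∂z² = 60*x
∇²f = 60*x
At (-3, 3, 1): -180.

-180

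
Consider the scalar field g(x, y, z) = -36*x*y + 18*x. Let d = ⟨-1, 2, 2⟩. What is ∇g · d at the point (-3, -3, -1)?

90

∂g/∂x = -36*y + 18
∂g/∂y = -36*x
∂g/∂z = 0
∇g at (-3, -3, -1) = (126, 108, 0)
∇g · d = (126)(-1) + (108)(2) + (0)(2) = 90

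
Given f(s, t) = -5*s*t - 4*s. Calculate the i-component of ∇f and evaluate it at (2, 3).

(∇f)_1 = ∂f/∂s = -5*t - 4
At (2, 3): -19.

-19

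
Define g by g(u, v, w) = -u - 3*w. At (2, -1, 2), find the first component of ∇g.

(∇g)_1 = ∂g/∂u = -1
At (2, -1, 2): -1.

-1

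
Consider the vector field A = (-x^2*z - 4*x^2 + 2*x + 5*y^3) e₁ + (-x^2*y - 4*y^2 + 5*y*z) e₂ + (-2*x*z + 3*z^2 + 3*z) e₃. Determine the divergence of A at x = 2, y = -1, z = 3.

∂A₁/∂x = -2*x*z - 8*x + 2
∂A₂/∂y = -x^2 - 8*y + 5*z
∂A₃/∂z = -2*x + 6*z + 3
∇·A = -x^2 - 2*x*z - 10*x - 8*y + 11*z + 5
At (2, -1, 3): 10.

10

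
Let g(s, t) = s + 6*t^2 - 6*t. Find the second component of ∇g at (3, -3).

(∇g)_2 = ∂g/∂t = 12*t - 6
At (3, -3): -42.

-42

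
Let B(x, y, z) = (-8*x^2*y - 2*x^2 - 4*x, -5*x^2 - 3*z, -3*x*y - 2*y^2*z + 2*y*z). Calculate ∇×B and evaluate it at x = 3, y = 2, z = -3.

(12, 6, 42)

(∇×B)₁ = ∂B₃/∂y − ∂B₂/∂z = -3*x - 4*y*z + 2*z + 3
(∇×B)₂ = ∂B₁/∂z − ∂B₃/∂x = 3*y
(∇×B)₃ = ∂B₂/∂x − ∂B₁/∂y = 8*x^2 - 10*x
∇×B = (-3*x - 4*y*z + 2*z + 3, 3*y, 8*x^2 - 10*x)
At (3, 2, -3): (12, 6, 42).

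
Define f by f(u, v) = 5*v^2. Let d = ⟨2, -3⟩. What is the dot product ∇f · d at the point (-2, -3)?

∂f/∂u = 0
∂f/∂v = 10*v
∇f at (-2, -3) = (0, -30)
∇f · d = (0)(2) + (-30)(-3) = 90

90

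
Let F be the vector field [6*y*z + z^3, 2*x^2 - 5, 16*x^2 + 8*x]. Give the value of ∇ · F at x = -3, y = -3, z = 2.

∂F₁/∂x = 0
∂F₂/∂y = 0
∂F₃/∂z = 0
∇·F = 0
At (-3, -3, 2): 0.

0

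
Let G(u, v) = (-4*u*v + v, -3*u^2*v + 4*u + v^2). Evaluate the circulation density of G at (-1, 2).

∂G₂/∂u = -6*u*v + 4
∂G₁/∂v = -4*u + 1
Scalar curl = -6*u*v + 4*u + 3
At (-1, 2): 11.

11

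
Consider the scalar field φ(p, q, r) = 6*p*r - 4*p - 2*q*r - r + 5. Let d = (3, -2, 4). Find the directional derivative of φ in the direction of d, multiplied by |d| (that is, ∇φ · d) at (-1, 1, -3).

-114

∂φ/∂p = 6*r - 4
∂φ/∂q = -2*r
∂φ/∂r = 6*p - 2*q - 1
∇φ at (-1, 1, -3) = (-22, 6, -9)
∇φ · d = (-22)(3) + (6)(-2) + (-9)(4) = -114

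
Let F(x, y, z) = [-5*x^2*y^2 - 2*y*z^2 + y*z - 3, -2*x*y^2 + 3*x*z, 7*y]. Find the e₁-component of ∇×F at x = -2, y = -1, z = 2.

(∇×F)_1 = ∂F₃/∂y − ∂F₂/∂z
= 7 − (3*x)
= -3*x + 7
At (-2, -1, 2): 13.

13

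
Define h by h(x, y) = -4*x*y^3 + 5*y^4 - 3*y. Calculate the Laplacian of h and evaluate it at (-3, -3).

∂²h/∂x² = 0
∂²h/∂y² = 12*y*(-2*x + 5*y)
∇²h = -24*x*y + 60*y^2
At (-3, -3): 324.

324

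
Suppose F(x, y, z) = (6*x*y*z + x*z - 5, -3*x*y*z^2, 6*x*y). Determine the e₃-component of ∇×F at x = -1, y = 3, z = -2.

(∇×F)_3 = ∂F₂/∂x − ∂F₁/∂y
= -3*y*z^2 − (6*x*z)
= -6*x*z - 3*y*z^2
At (-1, 3, -2): -48.

-48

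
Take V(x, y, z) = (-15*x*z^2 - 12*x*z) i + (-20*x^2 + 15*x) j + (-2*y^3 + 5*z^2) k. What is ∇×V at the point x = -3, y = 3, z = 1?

(∇×V)₁ = ∂V₃/∂y − ∂V₂/∂z = -6*y^2
(∇×V)₂ = ∂V₁/∂z − ∂V₃/∂x = -30*x*z - 12*x
(∇×V)₃ = ∂V₂/∂x − ∂V₁/∂y = -40*x + 15
∇×V = (-6*y^2, -30*x*z - 12*x, -40*x + 15)
At (-3, 3, 1): (-54, 126, 135).

(-54, 126, 135)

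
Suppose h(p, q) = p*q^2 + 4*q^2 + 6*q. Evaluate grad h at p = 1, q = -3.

(9, -24)

∂h/∂p = q^2
∂h/∂q = 2*p*q + 8*q + 6
∇h = (q^2, 2*p*q + 8*q + 6)
At (1, -3): (9, -24).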